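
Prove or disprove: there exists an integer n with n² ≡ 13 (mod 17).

n = 9

Take n = 9. Then 9² = 81 = 4·17 + 13, so 9² ≡ 13 (mod 17).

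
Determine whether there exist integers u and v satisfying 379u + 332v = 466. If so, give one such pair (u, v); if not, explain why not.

Since gcd(379, 332) = 1, every integer is an integer combination of 379 and 332.
Dividing repeatedly: 379 = 1·332 + 47, 332 = 7·47 + 3, 47 = 15·3 + 2, 3 = 1·2 + 1, 2 = 2·1 + 0.
Working back up the chain: 1 = 3 − 1·2 = 3 − (47 − 15·3) = −47 + 16·3 = −47 + 16·(332 − 7·47) = 16·332 − 113·47 = 16·332 − 113·(379 − 1·332) = −113·379 + 129·332. So 379·(-113) + 332·129 = 1.
Scaling by 466 gives the particular solution (u, v) = (-52658, 60114).
Adding 159·332 to u and subtracting 159·379 from v gives the tidier solution (130, -147).
Check: 379·130 + 332·(-147) = 49270 − 48804 = 466. ✓

u = 130, v = -147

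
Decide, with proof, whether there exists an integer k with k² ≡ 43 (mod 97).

k = 25

Take k = 25. Then 25² = 625 = 6·97 + 43, so 25² ≡ 43 (mod 97).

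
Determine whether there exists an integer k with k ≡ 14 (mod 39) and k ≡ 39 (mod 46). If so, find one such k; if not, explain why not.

The moduli 39 and 46 are coprime, so by the Chinese Remainder Theorem a unique solution modulo 1794 exists.
Any solution of the first congruence is k = 14 + 39t; substituting into the second, 39t ≡ 39 − 14 ≡ 25 (mod 46).
To invert 39 modulo 46: 46 = 1·39 + 7, 39 = 5·7 + 4, 7 = 1·4 + 3, 4 = 1·3 + 1, 3 = 3·1 + 0, and unwinding, 1 = 4 − 1·3 = 4 − (7 − 1·4) = −7 + 2·4 = −7 + 2·(39 − 5·7) = 2·39 − 11·7 = 2·39 − 11·(46 − 1·39) = −11·46 + 13·39. Thus 39⁻¹ ≡ 13 (mod 46).
Multiplying by 13: t ≡ 13·25 = 325 ≡ 3 (mod 46).
With t = 3: k = 14 + 39·3 = 131.
Verify: 131 = 3·39 + 14 and 131 = 2·46 + 39. ✓

k = 131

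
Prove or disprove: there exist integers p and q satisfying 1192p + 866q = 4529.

No such integers exist.

gcd(1192, 866) = 2, so every integer of the form 1192p + 866q is a multiple of 2.
But 4529 is not a multiple of 2 (it leaves remainder 1).
So the equation is unsolvable over ℤ.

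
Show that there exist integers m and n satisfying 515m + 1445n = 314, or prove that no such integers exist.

gcd(515, 1445) = 5, so every integer of the form 515m + 1445n is a multiple of 5.
But 314 is not a multiple of 5 (it leaves remainder 4).
Therefore 515m + 1445n = 314 has no solution in integers.

No, no such integers exist.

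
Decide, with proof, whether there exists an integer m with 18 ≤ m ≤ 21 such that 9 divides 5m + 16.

No, no such integer m in that range exists.

At m = 18, 5·18 + 16 = 106 ≡ 7 (mod 9), and each step in m adds 5, giving residues 7, 3, 8, 4 for m = 18, 19, 20, 21.
Since 0 is absent from this list, 9 ∤ 5m + 16 for every m with 18 ≤ m ≤ 21.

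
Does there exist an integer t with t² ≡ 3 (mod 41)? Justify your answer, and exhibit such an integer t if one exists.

No, no such integer exists.

41 is prime, so by Euler's criterion 3 is a square mod 41 iff 3^((41−1)/2) = 3^20 ≡ 1 (mod 41).
Squaring successively (mod 41): 3^2 = 9 ≡ 9; 3^4 ≡ 9² = 81 ≡ 40; 3^8 ≡ 40² = 1600 ≡ 1; 3^16 ≡ 1² = 1 ≡ 1.
Since 20 = 16 + 4, 3^20 ≡ 1 · 40; multiplying out mod 41: 1·40 = 40 ≡ 40. Thus 3^20 ≡ 40 ≡ −1 (mod 41).
By Euler's criterion 3 is a quadratic non-residue mod 41: no t satisfies t² ≡ 3 (mod 41).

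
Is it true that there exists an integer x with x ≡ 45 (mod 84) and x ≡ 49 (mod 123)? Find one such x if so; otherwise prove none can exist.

Both moduli are multiples of 3 = gcd(84, 123), so any solution would satisfy x ≡ 45 and x ≡ 49 modulo 3 simultaneously.
However 45 ≡ 0 and 49 ≡ 1 (mod 3), and 0 ≠ 1.
Therefore no such x exists.

No such integer exists.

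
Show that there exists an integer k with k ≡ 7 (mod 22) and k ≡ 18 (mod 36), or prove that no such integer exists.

Reduce both congruences modulo 2, which divides 22 and 36: they say k ≡ 7 (mod 2) and k ≡ 18 (mod 2).
These are incompatible: 7 − 18 = -11 is not divisible by 2.
Therefore no such k exists.

There is no such integer.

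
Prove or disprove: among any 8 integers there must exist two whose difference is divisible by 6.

True.

There are exactly 6 possible remainders on division by 6.
Placing 8 integers into 6 classes, some class receives at least two — say a and b.
Then a ≡ b (mod 6), i.e. 6 ∣ (a − b).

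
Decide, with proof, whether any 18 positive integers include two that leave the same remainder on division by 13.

Each integer lies in one of the 13 residue classes modulo 13.
Since 18 > 13, two of the 18 integers must share a residue class by the pigeonhole principle; call them a and b.
So a and b have equal remainders mod 13, which is exactly what was to be shown.

True.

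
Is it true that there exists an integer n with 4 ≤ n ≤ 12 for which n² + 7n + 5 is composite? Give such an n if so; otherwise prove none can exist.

n = 4

At n = 4: 4² + 7·4 + 5 = 49 = 7·7, which is composite.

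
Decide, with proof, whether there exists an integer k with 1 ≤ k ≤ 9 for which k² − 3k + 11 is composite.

k = 9

At k = 9: 9² − 3·9 + 11 = 65 = 5·13, which is composite.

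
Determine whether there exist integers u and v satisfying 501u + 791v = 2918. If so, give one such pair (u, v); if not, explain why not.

501 and 791 are coprime, so 501u + 791v ranges over all of ℤ.
Run the Euclidean algorithm on 791 and 501: 791 = 1·501 + 290, 501 = 1·290 + 211, 290 = 1·211 + 79, 211 = 2·79 + 53, 79 = 1·53 + 26, 53 = 2·26 + 1, 26 = 26·1 + 0.
Back-substituting, 1 = 53 − 2·26 = 53 − 2·(79 − 1·53) = −2·79 + 3·53 = −2·79 + 3·(211 − 2·79) = 3·211 − 8·79 = 3·211 − 8·(290 − 1·211) = −8·290 + 11·211 = −8·290 + 11·(501 − 1·290) = 11·501 − 19·290 = 11·501 − 19·(791 − 1·501) = −19·791 + 30·501; that is, 501·30 + 791·(-19) = 1.
Times 2918: 501·87540 + 791·(-55442) = 2918, so (87540, -55442) solves it.
The general solution is u = 87540 + 791k, v = -55442 − 501k; taking k = -110 gives the smaller pair u = 530, v = -332.
Check: 501·530 + 791·(-332) = 265530 − 262612 = 2918. ✓

u = 530, v = -332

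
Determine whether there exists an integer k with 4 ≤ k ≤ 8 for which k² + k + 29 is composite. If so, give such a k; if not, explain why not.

k = 4

At k = 4: 4² + 4 + 29 = 49 = 7·7, which is composite.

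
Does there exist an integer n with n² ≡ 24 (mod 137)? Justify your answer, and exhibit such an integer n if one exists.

Apply Euler's criterion with the prime 137: 24 is a quadratic residue iff 24^68 ≡ 1 (mod 137), and a non-residue iff it is ≡ −1.
Repeated squaring mod 137: 24^2 = 576 ≡ 28; 24^4 ≡ 28² = 784 ≡ 99; 24^8 ≡ 99² = 9801 ≡ 74; 24^16 ≡ 74² = 5476 ≡ 133; 24^32 ≡ 133² = 17689 ≡ 16; 24^64 ≡ 16² = 256 ≡ 119.
Since 68 = 64 + 4, 24^68 ≡ 119 · 99; multiplying out mod 137: 119·99 = 11781 ≡ 136. Thus 24^68 ≡ 136 ≡ −1 (mod 137).
The value −1 means 24 is a non-residue modulo 137, so n² ≡ 24 (mod 137) is impossible.

No such integer exists.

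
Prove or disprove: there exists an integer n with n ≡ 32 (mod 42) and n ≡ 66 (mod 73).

n = 1964

gcd(42, 73) = 1, so the Chinese Remainder Theorem guarantees exactly one residue class mod 3066 satisfying both.
Any solution of the first congruence is n = 32 + 42t; substituting into the second, 42t ≡ 66 − 32 ≡ 34 (mod 73).
Note 42·40 = 1680 ≡ 1 (mod 73) (as 1680 − 1 = 23·73), so 42⁻¹ ≡ 40.
Therefore t ≡ 40·34 = 1360 ≡ 46 (mod 73).
Taking t = 46 gives n = 32 + 42·46 = 1964.
Verify: 1964 = 46·42 + 32 and 1964 = 26·73 + 66. ✓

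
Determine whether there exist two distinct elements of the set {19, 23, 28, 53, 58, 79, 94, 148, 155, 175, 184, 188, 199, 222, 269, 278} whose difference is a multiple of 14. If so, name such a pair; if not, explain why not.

23 mod 14 = 9 and 79 mod 14 = 9, so 79 − 23 = 56 = 4·14.

The pair (23, 79) works.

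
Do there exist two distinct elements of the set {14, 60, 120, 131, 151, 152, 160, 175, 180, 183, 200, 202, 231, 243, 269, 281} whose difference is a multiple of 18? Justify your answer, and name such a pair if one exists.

Reduce each element modulo 18: 14↦14, 60↦6, 120↦12, 131↦5, 151↦7, 152↦8, 160↦16, 175↦13, 180↦0, 183↦3, 200↦2, 202↦4, 231↦15, 243↦9, 269↦17, 281↦11.
All 16 residues are distinct, so no two elements differ by a multiple of 18.

No, no such pair exists.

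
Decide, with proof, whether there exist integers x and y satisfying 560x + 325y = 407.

No such integers exist.

Both 560 and 325 are divisible by gcd(560, 325) = 5, hence so is any combination 560x + 325y.
But 407 is not a multiple of 5 (it leaves remainder 2).
Therefore 560x + 325y = 407 has no solution in integers.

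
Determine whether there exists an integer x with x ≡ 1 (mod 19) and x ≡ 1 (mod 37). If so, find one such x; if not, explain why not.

x = 1

The moduli 19 and 37 are coprime, so by the Chinese Remainder Theorem a unique solution modulo 703 exists.
Write x = 1 + 19t and require 1 + 19t ≡ 1 (mod 37), i.e. 19t ≡ 0 (mod 37).
t = 0 satisfies this.
With t = 0: x = 1 + 19·0 = 1.
Check: 1 mod 19 = 1, 1 mod 37 = 1. ✓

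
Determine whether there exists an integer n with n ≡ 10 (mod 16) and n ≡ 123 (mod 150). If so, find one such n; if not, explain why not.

Both moduli are multiples of 2 = gcd(16, 150), so any solution would satisfy n ≡ 10 and n ≡ 123 modulo 2 simultaneously.
These are incompatible: 10 − 123 = -113 is not divisible by 2.
Hence the system has no solution.

No such integer exists.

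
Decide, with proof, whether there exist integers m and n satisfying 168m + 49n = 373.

There are no such integers.

gcd(168, 49) = 7, so every integer of the form 168m + 49n is a multiple of 7.
But 373 is not a multiple of 7 (it leaves remainder 2).
Therefore 168m + 49n = 373 has no solution in integers.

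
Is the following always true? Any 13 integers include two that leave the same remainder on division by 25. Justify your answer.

No; for instance {79, 80, 81, 82, 83, 84, 85, 86, 87, 88, 89, 90, 91} is a counterexample.

Try 13 consecutive integers, 79, 80, …, 91. Their remainders mod 25 are 4, 5, 6, 7, 8, 9, 10, 11, 12, 13, 14, 15, 16 — pairwise different, as any 13 ≤ 25 consecutive integers have distinct residues.
Hence this collection has no pair with equal remainders mod 25, disproving the claim.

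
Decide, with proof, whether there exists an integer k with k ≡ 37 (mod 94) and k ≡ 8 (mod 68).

No such integer exists.

Reduce both congruences modulo 2, which divides 94 and 68: they say k ≡ 37 (mod 2) and k ≡ 8 (mod 2).
However 37 ≡ 1 and 8 ≡ 0 (mod 2), and 1 ≠ 0.
So no integer satisfies both congruences.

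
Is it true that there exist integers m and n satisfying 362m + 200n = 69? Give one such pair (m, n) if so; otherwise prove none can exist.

No, no such integers exist.

Both 362 and 200 are divisible by gcd(362, 200) = 2, hence so is any combination 362m + 200n.
But 69 is not a multiple of 2 (it leaves remainder 1).
Hence no integers m, n satisfy the equation.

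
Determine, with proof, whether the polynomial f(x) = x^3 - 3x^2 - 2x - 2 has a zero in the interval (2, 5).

f(2) = -10 and f(5) = 38, which have opposite signs.
Since f is a polynomial it is continuous on [2, 5].
By the Intermediate Value Theorem f must vanish at some point of (2, 5).

Such a root exists.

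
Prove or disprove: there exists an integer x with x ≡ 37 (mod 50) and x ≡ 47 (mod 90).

gcd(50, 90) = 10. A simultaneous solution exists iff 37 ≡ 47 (mod 10); here 37 mod 10 = 7 = 47 mod 10, so it does.
Step through x = 37, 37 + 50, 37 + 2·50, …: the values 37, 87, 137 reduce mod 90 to 37, 87, 47. The value 137 hits 47.
Check: 137 mod 50 = 37, 137 mod 90 = 47. ✓

x = 137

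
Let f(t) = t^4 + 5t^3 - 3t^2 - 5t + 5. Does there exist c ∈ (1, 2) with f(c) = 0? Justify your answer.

The endpoint values f(1) = 3 and f(2) = 39 are both positive. Claim: f(t) > 0 for every t in (1, 2).
Substitute t = 1 + u, where 0 < u < 1 on the interval. Expanding, f(1 + u) = u^4 + 9u^3 + 18u^2 + 8u + 3.
All 5 nonzero coefficients of this polynomial in u are positive; hence for u > 0 the value is a sum of positive terms (the constant 3 among them).
So f is strictly positive on (1, 2); no root exists in the interval.

No.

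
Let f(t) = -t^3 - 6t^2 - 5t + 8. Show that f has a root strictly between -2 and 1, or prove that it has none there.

f(-2) = 2 and f(1) = -4, which have opposite signs.
f is continuous everywhere (it is a polynomial), in particular on [-2, 1].
By the Intermediate Value Theorem, f takes the value 0 somewhere in the open interval.

Such a root exists.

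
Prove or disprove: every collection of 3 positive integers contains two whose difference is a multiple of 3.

No; for instance {11, 12, 13} is a counterexample.

Try 3 consecutive integers, 11, 12, 13. Their remainders mod 3 are 2, 0, 1 — pairwise different, as any 3 ≤ 3 consecutive integers have distinct residues.
The differences between them range over 1, …, 2, none of which is divisible by 3.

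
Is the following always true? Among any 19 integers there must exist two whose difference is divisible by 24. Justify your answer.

No; for instance {50, 51, 52, 53, 54, 55, 56, 57, 58, 59, 60, 61, 62, 63, 64, 65, 66, 67, 68} is a counterexample.

Try 19 consecutive integers, 50, 51, …, 68. Their remainders mod 24 are 2, 3, 4, 5, 6, 7, 8, 9, 10, 11, 12, 13, 14, 15, 16, 17, 18, 19, 20 — pairwise different, as any 19 ≤ 24 consecutive integers have distinct residues.
The differences between them range over 1, …, 18, none of which is divisible by 24.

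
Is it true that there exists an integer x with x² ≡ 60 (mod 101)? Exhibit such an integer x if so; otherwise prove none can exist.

Apply Euler's criterion with the prime 101: 60 is a quadratic residue iff 60^50 ≡ 1 (mod 101), and a non-residue iff it is ≡ −1.
Squaring successively (mod 101): 60^2 = 3600 ≡ 65; 60^4 ≡ 65² = 4225 ≡ 84; 60^8 ≡ 84² = 7056 ≡ 87; 60^16 ≡ 87² = 7569 ≡ 95; 60^32 ≡ 95² = 9025 ≡ 36.
Since 50 = 32 + 16 + 2, 60^50 ≡ 36 · 95 · 65; multiplying out mod 101: 36·95 = 3420 ≡ 87, then 87·65 = 5655 ≡ 100. Thus 60^50 ≡ 100 ≡ −1 (mod 101).
By Euler's criterion 60 is a quadratic non-residue mod 101: no x satisfies x² ≡ 60 (mod 101).

No, no such integer exists.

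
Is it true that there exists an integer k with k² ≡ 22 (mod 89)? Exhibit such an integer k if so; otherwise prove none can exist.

k = 17 works: 17² = 289, and 289 − 22 = 267 = 3·89.

k = 17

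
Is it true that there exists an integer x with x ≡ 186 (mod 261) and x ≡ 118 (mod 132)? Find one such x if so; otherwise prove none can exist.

Reduce both congruences modulo 3, which divides 261 and 132: they say x ≡ 186 (mod 3) and x ≡ 118 (mod 3).
But 186 mod 3 = 0 while 118 mod 3 = 1, a contradiction.
Hence the system has no solution.

No such integer exists.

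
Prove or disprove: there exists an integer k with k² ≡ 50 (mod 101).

101 is prime, so by Euler's criterion 50 is a square mod 101 iff 50^((101−1)/2) = 50^50 ≡ 1 (mod 101).
Repeated squaring mod 101: 50^2 = 2500 ≡ 76; 50^4 ≡ 76² = 5776 ≡ 19; 50^8 ≡ 19² = 361 ≡ 58; 50^16 ≡ 58² = 3364 ≡ 31; 50^32 ≡ 31² = 961 ≡ 52.
Since 50 = 32 + 16 + 2, 50^50 ≡ 52 · 31 · 76; multiplying out mod 101: 52·31 = 1612 ≡ 97, then 97·76 = 7372 ≡ 100. Thus 50^50 ≡ 100 ≡ −1 (mod 101).
By Euler's criterion 50 is a quadratic non-residue mod 101: no k satisfies k² ≡ 50 (mod 101).

No, no such integer exists.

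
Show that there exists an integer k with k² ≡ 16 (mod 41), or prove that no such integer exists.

k = 4

Take k = 4. Then 4² = 16, and since 0 ≤ 16 < 41 this is already reduced: 4² ≡ 16 (mod 41).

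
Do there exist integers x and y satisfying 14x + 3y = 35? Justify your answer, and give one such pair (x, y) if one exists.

x = 1, y = 7

14 and 3 are coprime, so 14x + 3y ranges over all of ℤ.
Dividing repeatedly: 14 = 4·3 + 2, 3 = 1·2 + 1, 2 = 2·1 + 0.
Back-substituting, 1 = 3 − 1·2 = 3 − (14 − 4·3) = −14 + 5·3; that is, 14·(-1) + 3·5 = 1.
Multiplying through by 35: x = (-1)·35 = -35, y = 5·35 = 175 is a solution.
Adding 12·3 to x and subtracting 12·14 from y gives the tidier solution (1, 7).
Check: 14·1 + 3·7 = 14 + 21 = 35. ✓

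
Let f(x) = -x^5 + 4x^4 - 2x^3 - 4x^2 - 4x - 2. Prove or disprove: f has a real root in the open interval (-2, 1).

Yes, f has a root in the interval.

f(-2) = 102 and f(1) = -9, which have opposite signs.
Since f is a polynomial it is continuous on [-2, 1].
By the Intermediate Value Theorem f must vanish at some point of (-2, 1).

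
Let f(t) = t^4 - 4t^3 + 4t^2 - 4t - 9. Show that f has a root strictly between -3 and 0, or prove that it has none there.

Yes, f has a root in the interval.

f(-3) = 228 and f(0) = -9, which have opposite signs.
f is continuous everywhere (it is a polynomial), in particular on [-3, 0].
By the Intermediate Value Theorem, f takes the value 0 somewhere in the open interval.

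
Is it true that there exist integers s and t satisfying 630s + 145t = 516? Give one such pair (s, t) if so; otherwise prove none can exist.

Both 630 and 145 are divisible by gcd(630, 145) = 5, hence so is any combination 630s + 145t.
But 516 is not a multiple of 5 (it leaves remainder 1).
Hence no integers s, t satisfy the equation.

There are no such integers.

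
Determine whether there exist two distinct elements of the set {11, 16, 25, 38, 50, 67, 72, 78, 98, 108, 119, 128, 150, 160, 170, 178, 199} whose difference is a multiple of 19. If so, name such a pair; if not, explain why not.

No such pair exists.

Reduce each element modulo 19: 11↦11, 16↦16, 25↦6, 38↦0, 50↦12, 67↦10, 72↦15, 78↦2, 98↦3, 108↦13, 119↦5, 128↦14, 150↦17, 160↦8, 170↦18, 178↦7, 199↦9.
No residue repeats among the 17 elements, so no pair has difference ≡ 0 (mod 19).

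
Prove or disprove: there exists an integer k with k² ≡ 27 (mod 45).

Reduce modulo 5, which divides 45: we would need k² ≡ 2 (mod 5).
Computing k² mod 5 for k = 0, 1, …, 2 (enough, by the symmetry k ↦ 5 − k) gives 0, 1, 4.
So the quadratic residues mod 5 are {0, 1, 4}, and 2 is not among them.
Therefore k² ≡ 27 (mod 45) has no solution.

No such integer exists.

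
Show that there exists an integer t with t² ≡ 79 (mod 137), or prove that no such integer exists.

There is no such integer.

137 is prime, so by Euler's criterion 79 is a square mod 137 iff 79^((137−1)/2) = 79^68 ≡ 1 (mod 137).
Repeated squaring mod 137: 79^2 = 6241 ≡ 76; 79^4 ≡ 76² = 5776 ≡ 22; 79^8 ≡ 22² = 484 ≡ 73; 79^16 ≡ 73² = 5329 ≡ 123; 79^32 ≡ 123² = 15129 ≡ 59; 79^64 ≡ 59² = 3481 ≡ 56.
Since 68 = 64 + 4, 79^68 ≡ 56 · 22; multiplying out mod 137: 56·22 = 1232 ≡ 136. Thus 79^68 ≡ 136 ≡ −1 (mod 137).
The value −1 means 79 is a non-residue modulo 137, so t² ≡ 79 (mod 137) is impossible.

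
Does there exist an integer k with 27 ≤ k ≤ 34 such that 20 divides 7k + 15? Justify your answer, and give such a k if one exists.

At k = 27, 7·27 + 15 = 204 ≡ 4 (mod 20), and each step in k adds 7, giving residues 4, 11, 18, 5, 12, 19, 6, 13 for k = 27, 28, …, 34.
None is 0, so 20 never divides 7k + 15 on this range.

No such integer k in that range exists.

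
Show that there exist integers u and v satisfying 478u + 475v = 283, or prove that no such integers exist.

u = 411, v = -413

478 and 475 are coprime, so 478u + 475v ranges over all of ℤ.
Dividing repeatedly: 478 = 1·475 + 3, 475 = 158·3 + 1, 3 = 3·1 + 0.
Back-substituting, 1 = 475 − 158·3 = 475 − 158·(478 − 1·475) = −158·478 + 159·475; that is, 478·(-158) + 475·159 = 1.
Scaling by 283 gives the particular solution (u, v) = (-44714, 44997).
Shifting by a multiple of (475, −478) keeps it a solution: u = -44714 + 95·475 = 411, v = 44997 − 95·478 = -413.
Indeed 478·411 + 475·(-413) = 196458 − 196175 = 283.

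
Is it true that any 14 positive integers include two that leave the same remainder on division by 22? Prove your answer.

No; for instance {68, 69, 70, 71, 72, 73, 74, 75, 76, 77, 78, 79, 80, 81} is a counterexample.

Try 14 consecutive integers, 68, 69, …, 81. Their remainders mod 22 are 2, 3, 4, 5, 6, 7, 8, 9, 10, 11, 12, 13, 14, 15 — pairwise different, as any 14 ≤ 22 consecutive integers have distinct residues.
Hence this collection has no pair with equal remainders mod 22, disproving the claim.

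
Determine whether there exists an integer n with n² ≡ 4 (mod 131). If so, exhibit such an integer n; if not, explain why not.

n = 129

n = 129 works: 129² = 16641, and 16641 − 4 = 16637 = 127·131.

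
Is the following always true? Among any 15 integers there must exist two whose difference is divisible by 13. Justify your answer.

True.

Each integer lies in one of the 13 residue classes modulo 13.
Since 15 > 13, two of the 15 integers must share a residue class by the pigeonhole principle; call them a and b.
Their difference a − b is then a multiple of 13.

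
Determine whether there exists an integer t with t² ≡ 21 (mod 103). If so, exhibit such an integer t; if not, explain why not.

103 is prime, so by Euler's criterion 21 is a square mod 103 iff 21^((103−1)/2) = 21^51 ≡ 1 (mod 103).
Repeated squaring mod 103: 21^2 = 441 ≡ 29; 21^4 ≡ 29² = 841 ≡ 17; 21^8 ≡ 17² = 289 ≡ 83; 21^16 ≡ 83² = 6889 ≡ 91; 21^32 ≡ 91² = 8281 ≡ 41.
Since 51 = 32 + 16 + 2 + 1, 21^51 ≡ 41 · 91 · 29 · 21; multiplying out mod 103: 41·91 = 3731 ≡ 23, then 23·29 = 667 ≡ 49, then 49·21 = 1029 ≡ 102. Thus 21^51 ≡ 102 ≡ −1 (mod 103).
By Euler's criterion 21 is a quadratic non-residue mod 103: no t satisfies t² ≡ 21 (mod 103).

There is no such integer.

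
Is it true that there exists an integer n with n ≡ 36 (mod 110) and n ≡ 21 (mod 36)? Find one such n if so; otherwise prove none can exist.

There is no such integer.

Reduce both congruences modulo 2, which divides 110 and 36: they say n ≡ 36 (mod 2) and n ≡ 21 (mod 2).
But 36 mod 2 = 0 while 21 mod 2 = 1, a contradiction.
So no integer satisfies both congruences.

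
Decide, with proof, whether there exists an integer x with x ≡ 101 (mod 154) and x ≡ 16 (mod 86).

No, no such integer exists.

gcd(154, 86) = 2. If x ≡ 101 (mod 154) and x ≡ 16 (mod 86), then x ≡ 101 (mod 2) and x ≡ 16 (mod 2).
These are incompatible: 101 − 16 = 85 is not divisible by 2.
So no integer satisfies both congruences.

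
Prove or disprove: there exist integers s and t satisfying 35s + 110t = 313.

Any value of 35s + 110t is a multiple of gcd(35, 110) = 5.
But 313 = 5·62 + 3, so 5 ∤ 313.
Hence no integers s, t satisfy the equation.

There are no such integers.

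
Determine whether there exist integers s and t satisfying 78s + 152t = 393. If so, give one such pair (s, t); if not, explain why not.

gcd(78, 152) = 2, so every integer of the form 78s + 152t is a multiple of 2.
But 393 is not a multiple of 2 (it leaves remainder 1).
So the equation is unsolvable over ℤ.

There are no such integers.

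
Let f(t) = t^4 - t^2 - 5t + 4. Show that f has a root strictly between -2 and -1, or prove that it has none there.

No.

f(-2) = 26 and f(-1) = 9, both positive, so a sign-change argument is unavailable; we show f keeps this sign on the whole interval.
Shift to the endpoint -1: with t = -1 − u (0 < u < 1), one computes f(-1 − u) = u^4 + 4u^3 + 5u^2 + 7u + 9.
All 5 nonzero coefficients of this polynomial in u are positive; hence for u > 0 the value is a sum of positive terms (the constant 9 among them).
Therefore f(t) > 0 throughout (-2, -1), and f has no zero there.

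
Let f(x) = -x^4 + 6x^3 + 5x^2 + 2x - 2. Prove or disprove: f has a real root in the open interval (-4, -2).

f(-4) = -570 and f(-2) = -50, both negative, so a sign-change argument is unavailable; we show f keeps this sign on the whole interval.
Shift to the endpoint -2: with x = -2 − u (0 < u < 2), one computes f(-2 − u) = -u^4 - 14u^3 - 55u^2 - 86u - 50.
The nonzero coefficients here are all negative, so for u > 0 every term is negative (or zero), and the constant term -50 is strictly negative.
Therefore f(x) < 0 throughout (-4, -2), and f has no zero there.

No.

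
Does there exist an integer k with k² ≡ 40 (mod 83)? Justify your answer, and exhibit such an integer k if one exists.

k = 17

Take k = 17. Then 17² = 289 = 3·83 + 40, so 17² ≡ 40 (mod 83).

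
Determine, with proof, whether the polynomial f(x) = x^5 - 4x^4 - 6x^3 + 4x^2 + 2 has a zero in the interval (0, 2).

f(0) = 2 and f(2) = -62, which have opposite signs.
f is continuous everywhere (it is a polynomial), in particular on [0, 2].
By the Intermediate Value Theorem, f takes the value 0 somewhere in the open interval.

Yes, f has a root in the interval.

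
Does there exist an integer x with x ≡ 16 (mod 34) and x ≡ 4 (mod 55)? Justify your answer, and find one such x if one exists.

x = 1104

gcd(34, 55) = 1, so the Chinese Remainder Theorem guarantees exactly one residue class mod 1870 satisfying both.
Any solution of the first congruence is x = 16 + 34t; substituting into the second, 34t ≡ 4 − 16 ≡ 43 (mod 55).
Note 34·34 = 1156 ≡ 1 (mod 55) (as 1156 − 1 = 21·55), so 34⁻¹ ≡ 34.
Multiplying by 34: t ≡ 34·43 = 1462 ≡ 32 (mod 55).
With t = 32: x = 16 + 34·32 = 1104.
Check: 1104 mod 34 = 16, 1104 mod 55 = 4. ✓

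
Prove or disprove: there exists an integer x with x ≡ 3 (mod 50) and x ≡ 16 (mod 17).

x = 203

gcd(50, 17) = 1, so the Chinese Remainder Theorem guarantees exactly one residue class mod 850 satisfying both.
Any solution of the first congruence is x = 3 + 50t; substituting into the second, 50t ≡ 16 − 3 ≡ 13 (mod 17).
50 ≡ 16 (mod 17), so this reads 16t ≡ 13 (mod 17). Note 16·16 = 256 ≡ 1 (mod 17) (as 256 − 1 = 15·17), so 16⁻¹ ≡ 16.
Multiplying by 16: t ≡ 16·13 = 208 ≡ 4 (mod 17).
With t = 4: x = 3 + 50·4 = 203.
Check: 203 mod 50 = 3, 203 mod 17 = 16. ✓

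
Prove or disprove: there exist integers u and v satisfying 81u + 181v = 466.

81 and 181 are coprime, so 81u + 181v ranges over all of ℤ.
Dividing repeatedly: 181 = 2·81 + 19, 81 = 4·19 + 5, 19 = 3·5 + 4, 5 = 1·4 + 1, 4 = 4·1 + 0.
Working back up the chain: 1 = 5 − 1·4 = 5 − (19 − 3·5) = −19 + 4·5 = −19 + 4·(81 − 4·19) = 4·81 − 17·19 = 4·81 − 17·(181 − 2·81) = −17·181 + 38·81. So 81·38 + 181·(-17) = 1.
Multiplying through by 466: u = 38·466 = 17708, v = (-17)·466 = -7922 is a solution.
The general solution is u = 17708 + 181k, v = -7922 − 81k; taking k = -97 gives the smaller pair u = 151, v = -65.
Indeed 81·151 + 181·(-65) = 12231 − 11765 = 466.

u = 151, v = -65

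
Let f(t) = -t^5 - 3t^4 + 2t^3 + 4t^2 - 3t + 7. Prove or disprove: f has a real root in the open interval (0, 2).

Yes, f has a root in the interval.

f(0) = 7 and f(2) = -47, which have opposite signs.
As a polynomial, f is continuous on every closed interval.
By the Intermediate Value Theorem, f takes the value 0 somewhere in the open interval.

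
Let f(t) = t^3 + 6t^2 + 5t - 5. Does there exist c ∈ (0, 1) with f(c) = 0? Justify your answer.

f(0) = -5 and f(1) = 7, which have opposite signs.
As a polynomial, f is continuous on every closed interval.
By the Intermediate Value Theorem f must vanish at some point of (0, 1).

Yes, such a c exists.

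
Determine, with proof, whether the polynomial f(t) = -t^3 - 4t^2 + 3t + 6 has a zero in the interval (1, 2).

f(1) = 4 and f(2) = -12, which have opposite signs.
Since f is a polynomial it is continuous on [1, 2].
By the Intermediate Value Theorem f must vanish at some point of (1, 2).

Yes, f has a root in the interval.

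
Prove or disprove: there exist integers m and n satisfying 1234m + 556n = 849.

No such integers exist.

gcd(1234, 556) = 2, so every integer of the form 1234m + 556n is a multiple of 2.
But 849 is not a multiple of 2 (it leaves remainder 1).
So the equation is unsolvable over ℤ.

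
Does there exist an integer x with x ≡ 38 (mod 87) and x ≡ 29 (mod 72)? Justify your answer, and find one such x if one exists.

x = 821

The moduli are not coprime: gcd(87, 72) = 3. Compatibility requires 3 ∣ (29 − 38) = -9, which holds, so solutions exist.
Write x = 38 + 87t. Then 87t ≡ 29 − 38 ≡ 63 (mod 72); dividing through by 3 gives 29t ≡ 21 (mod 24).
29 ≡ 5 (mod 24), so this reads 5t ≡ 21 (mod 24). To invert 5 modulo 24: 24 = 4·5 + 4, 5 = 1·4 + 1, 4 = 4·1 + 0, and unwinding, 1 = 5 − 1·4 = 5 − (24 − 4·5) = −24 + 5·5. Thus 5⁻¹ ≡ 5 (mod 24).
Multiplying by 5: t ≡ 5·21 = 105 ≡ 9 (mod 24).
Then x = 38 + 87·9 = 821.
Indeed 821 ≡ 38 (mod 87) and 821 ≡ 29 (mod 72).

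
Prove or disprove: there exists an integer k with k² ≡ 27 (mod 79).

79 is prime, so by Euler's criterion 27 is a square mod 79 iff 27^((79−1)/2) = 27^39 ≡ 1 (mod 79).
Squaring successively (mod 79): 27^2 = 729 ≡ 18; 27^4 ≡ 18² = 324 ≡ 8; 27^8 ≡ 8² = 64 ≡ 64; 27^16 ≡ 64² = 4096 ≡ 67; 27^32 ≡ 67² = 4489 ≡ 65.
Since 39 = 32 + 4 + 2 + 1, 27^39 ≡ 65 · 8 · 18 · 27; multiplying out mod 79: 65·8 = 520 ≡ 46, then 46·18 = 828 ≡ 38, then 38·27 = 1026 ≡ 78. Thus 27^39 ≡ 78 ≡ −1 (mod 79).
The value −1 means 27 is a non-residue modulo 79, so k² ≡ 27 (mod 79) is impossible.

No such integer exists.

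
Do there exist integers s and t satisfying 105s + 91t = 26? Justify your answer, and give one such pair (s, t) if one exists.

Any value of 105s + 91t is a multiple of gcd(105, 91) = 7.
However 26 leaves remainder 5 on division by 7.
Therefore 105s + 91t = 26 has no solution in integers.

There are no such integers.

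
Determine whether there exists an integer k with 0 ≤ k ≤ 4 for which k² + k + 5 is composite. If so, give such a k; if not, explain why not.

At k = 4: 4² + 4 + 5 = 25 = 5·5, which is composite.

k = 4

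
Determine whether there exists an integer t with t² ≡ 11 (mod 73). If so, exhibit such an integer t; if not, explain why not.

No, no such integer exists.

73 is prime, so by Euler's criterion 11 is a square mod 73 iff 11^((73−1)/2) = 11^36 ≡ 1 (mod 73).
Squaring successively (mod 73): 11^2 = 121 ≡ 48; 11^4 ≡ 48² = 2304 ≡ 41; 11^8 ≡ 41² = 1681 ≡ 2; 11^16 ≡ 2² = 4 ≡ 4; 11^32 ≡ 4² = 16 ≡ 16.
Since 36 = 32 + 4, 11^36 ≡ 16 · 41; multiplying out mod 73: 16·41 = 656 ≡ 72. Thus 11^36 ≡ 72 ≡ −1 (mod 73).
The value −1 means 11 is a non-residue modulo 73, so t² ≡ 11 (mod 73) is impossible.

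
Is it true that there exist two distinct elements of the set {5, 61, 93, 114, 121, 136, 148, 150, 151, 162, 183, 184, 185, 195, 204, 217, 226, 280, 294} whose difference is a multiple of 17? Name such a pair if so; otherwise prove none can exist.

Yes: 5 and 226.

Reduce each element mod 17: 5↦5, 61↦10, 93↦8, 114↦12, 121↦2, 136↦0, 148↦12, 150↦14, 151↦15, 162↦9, 183↦13, 184↦14, 185↦15, 195↦8, 204↦0, 217↦13, 226↦5, 280↦8, 294↦5. The residue 5 repeats (at 5 and 226), and 226 − 5 = 221 = 13·17.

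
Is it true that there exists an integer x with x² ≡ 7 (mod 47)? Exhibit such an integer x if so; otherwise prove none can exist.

x = 30 works: 30² = 900, and 900 − 7 = 893 = 19·47.

x = 30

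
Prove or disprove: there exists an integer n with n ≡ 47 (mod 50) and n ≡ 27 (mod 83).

n = 3347

Since 50 and 83 share no common factor, CRT says the pair of congruences has a solution (unique mod 4150).
Write n = 47 + 50t and require 47 + 50t ≡ 27 (mod 83), i.e. 50t ≡ 63 (mod 83).
To invert 50 modulo 83: 83 = 1·50 + 33, 50 = 1·33 + 17, 33 = 1·17 + 16, 17 = 1·16 + 1, 16 = 16·1 + 0, and unwinding, 1 = 17 − 1·16 = 17 − (33 − 1·17) = −33 + 2·17 = −33 + 2·(50 − 1·33) = 2·50 − 3·33 = 2·50 − 3·(83 − 1·50) = −3·83 + 5·50. Thus 50⁻¹ ≡ 5 (mod 83).
Therefore t ≡ 5·63 = 315 ≡ 66 (mod 83).
Taking t = 66 gives n = 47 + 50·66 = 3347.
Verify: 3347 = 66·50 + 47 and 3347 = 40·83 + 27. ✓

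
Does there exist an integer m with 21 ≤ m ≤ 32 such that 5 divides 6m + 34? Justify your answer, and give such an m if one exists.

m = 21 works, since 6·21 + 34 = 160 = 32·5.

m = 21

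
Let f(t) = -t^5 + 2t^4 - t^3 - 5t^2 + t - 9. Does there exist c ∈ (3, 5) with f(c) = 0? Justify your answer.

No.

The endpoint values f(3) = -159 and f(5) = -2129 are both negative. Claim: f(t) < 0 for every t in (3, 5).
Shift to the endpoint 3: with t = 3 + u (0 < u < 2), one computes f(3 + u) = -u^5 - 13u^4 - 67u^3 - 176u^2 - 245u - 159.
The nonzero coefficients here are all negative, so for u > 0 every term is negative (or zero), and the constant term -159 is strictly negative.
So f is strictly negative on (3, 5); no root exists in the interval.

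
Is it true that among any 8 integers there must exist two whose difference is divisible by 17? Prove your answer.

Consider the 8 integers 62, 63, …, 69. They lie in distinct residue classes modulo 17, since 8 ≤ 17.
The differences between them range over 1, …, 7, none of which is divisible by 17.

No, the set {62, 63, 64, 65, 66, 67, 68, 69} is a counterexample.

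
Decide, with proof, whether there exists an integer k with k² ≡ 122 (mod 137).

Take k = 81. Then 81² = 6561 = 47·137 + 122, so 81² ≡ 122 (mod 137).

k = 81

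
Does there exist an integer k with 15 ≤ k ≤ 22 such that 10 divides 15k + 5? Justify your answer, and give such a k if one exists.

k = 15

k = 15 works, since 15·15 + 5 = 230 = 23·10.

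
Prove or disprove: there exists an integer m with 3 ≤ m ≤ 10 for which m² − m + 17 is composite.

There is no such integer m in that range.

The values for m = 3, 4, …, 10 are 23, 29, 37, 47, 59, 73, 89, 107, and each of these is prime.
So no value in the range makes the expression composite.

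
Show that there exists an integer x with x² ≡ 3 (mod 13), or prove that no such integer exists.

x = 4

x = 4 works: 4² = 16, and 16 − 3 = 13 = 1·13.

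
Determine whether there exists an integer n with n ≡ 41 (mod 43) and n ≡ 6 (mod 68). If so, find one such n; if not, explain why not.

gcd(43, 68) = 1, so the Chinese Remainder Theorem guarantees exactly one residue class mod 2924 satisfying both.
Write n = 41 + 43t and require 41 + 43t ≡ 6 (mod 68), i.e. 43t ≡ 33 (mod 68).
Since 43·19 = 817 = 12·68 + 1, the inverse of 43 mod 68 is 19.
Therefore t ≡ 19·33 = 627 ≡ 15 (mod 68).
With t = 15: n = 41 + 43·15 = 686.
Indeed 686 ≡ 41 (mod 43) and 686 ≡ 6 (mod 68).

n = 686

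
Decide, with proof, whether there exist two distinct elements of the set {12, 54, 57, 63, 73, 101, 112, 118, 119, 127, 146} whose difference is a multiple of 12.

Reduce each element modulo 12: 12↦0, 54↦6, 57↦9, 63↦3, 73↦1, 101↦5, 112↦4, 118↦10, 119↦11, 127↦7, 146↦2.
No residue repeats among the 11 elements, so no pair has difference ≡ 0 (mod 12).

There is no such pair.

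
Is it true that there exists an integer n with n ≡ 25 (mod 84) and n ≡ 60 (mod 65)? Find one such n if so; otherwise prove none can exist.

gcd(84, 65) = 1, so the Chinese Remainder Theorem guarantees exactly one residue class mod 5460 satisfying both.
Write n = 25 + 84t and require 25 + 84t ≡ 60 (mod 65), i.e. 84t ≡ 35 (mod 65).
84 ≡ 19 (mod 65), so this reads 19t ≡ 35 (mod 65). Since 19·24 = 456 = 7·65 + 1, the inverse of 19 mod 65 is 24.
Therefore t ≡ 24·35 = 840 ≡ 60 (mod 65).
Taking t = 60 gives n = 25 + 84·60 = 5065.
Verify: 5065 = 60·84 + 25 and 5065 = 77·65 + 60. ✓

n = 5065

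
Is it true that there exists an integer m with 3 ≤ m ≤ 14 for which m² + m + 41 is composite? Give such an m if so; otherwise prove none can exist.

The values for m = 3, 4, …, 14 are 53, 61, 71, 83, 97, 113, 131, 151, 173, 197, 223, 251, and each of these is prime.
So no value in the range makes the expression composite.

No, no such integer m in that range exists.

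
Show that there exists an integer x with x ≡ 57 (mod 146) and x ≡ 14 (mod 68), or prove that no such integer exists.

There is no such integer.

gcd(146, 68) = 2. If x ≡ 57 (mod 146) and x ≡ 14 (mod 68), then x ≡ 57 (mod 2) and x ≡ 14 (mod 2).
However 57 ≡ 1 and 14 ≡ 0 (mod 2), and 1 ≠ 0.
So no integer satisfies both congruences.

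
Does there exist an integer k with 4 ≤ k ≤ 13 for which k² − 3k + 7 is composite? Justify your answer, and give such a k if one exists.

At k = 7: 7² − 3·7 + 7 = 35 = 5·7, which is composite.

k = 7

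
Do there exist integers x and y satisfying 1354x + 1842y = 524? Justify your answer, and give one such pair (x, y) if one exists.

gcd(1354, 1842) = 2, and 2 divides 524, so integer solutions exist.
Dividing through by 2 reduces the equation to 677x + 921y = 262.
Run the Euclidean algorithm on 921 and 677: 921 = 1·677 + 244, 677 = 2·244 + 189, 244 = 1·189 + 55, 189 = 3·55 + 24, 55 = 2·24 + 7, 24 = 3·7 + 3, 7 = 2·3 + 1, 3 = 3·1 + 0.
Back-substituting, 1 = 7 − 2·3 = 7 − 2·(24 − 3·7) = −2·24 + 7·7 = −2·24 + 7·(55 − 2·24) = 7·55 − 16·24 = 7·55 − 16·(189 − 3·55) = −16·189 + 55·55 = −16·189 + 55·(244 − 1·189) = 55·244 − 71·189 = 55·244 − 71·(677 − 2·244) = −71·677 + 197·244 = −71·677 + 197·(921 − 1·677) = 197·921 − 268·677; that is, 677·(-268) + 921·197 = 1.
Scaling by 262 gives the particular solution (x, y) = (-70216, 51614).
Adding 77·921 to x and subtracting 77·677 from y gives the tidier solution (701, -515).
Indeed 1354·701 + 1842·(-515) = 949154 − 948630 = 524.

x = 701, y = -515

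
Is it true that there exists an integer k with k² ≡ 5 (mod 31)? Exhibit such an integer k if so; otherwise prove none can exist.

k = 6

Take k = 6. Then 6² = 36 = 1·31 + 5, so 6² ≡ 5 (mod 31).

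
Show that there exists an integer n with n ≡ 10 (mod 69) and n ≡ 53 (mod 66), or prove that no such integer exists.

There is no such integer.

gcd(69, 66) = 3. If n ≡ 10 (mod 69) and n ≡ 53 (mod 66), then n ≡ 10 (mod 3) and n ≡ 53 (mod 3).
These are incompatible: 10 − 53 = -43 is not divisible by 3.
So no integer satisfies both congruences.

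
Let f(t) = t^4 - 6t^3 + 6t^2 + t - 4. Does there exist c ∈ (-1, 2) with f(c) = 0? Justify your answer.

Such a root exists.

f(-1) = 8 and f(2) = -10, which have opposite signs.
f is continuous everywhere (it is a polynomial), in particular on [-1, 2].
By the Intermediate Value Theorem, f takes the value 0 somewhere in the open interval.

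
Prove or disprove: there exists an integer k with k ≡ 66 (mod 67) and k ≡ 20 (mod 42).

k = 1406

Since 67 and 42 share no common factor, CRT says the pair of congruences has a solution (unique mod 2814).
Write k = 66 + 67t and require 66 + 67t ≡ 20 (mod 42), i.e. 67t ≡ 38 (mod 42).
67 ≡ 25 (mod 42), so this reads 25t ≡ 38 (mod 42). Since 25·37 = 925 = 22·42 + 1, the inverse of 25 mod 42 is 37.
Multiplying by 37: t ≡ 37·38 = 1406 ≡ 20 (mod 42).
Taking t = 20 gives k = 66 + 67·20 = 1406.
Check: 1406 mod 67 = 66, 1406 mod 42 = 20. ✓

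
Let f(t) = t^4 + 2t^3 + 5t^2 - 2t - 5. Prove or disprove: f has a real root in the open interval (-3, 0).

Such a root exists.

f(-3) = 73 and f(0) = -5, which have opposite signs.
As a polynomial, f is continuous on every closed interval.
By the Intermediate Value Theorem f must vanish at some point of (-3, 0).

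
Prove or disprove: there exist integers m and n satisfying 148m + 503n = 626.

Since gcd(148, 503) = 1, every integer is an integer combination of 148 and 503.
Euclidean algorithm: 503 = 3·148 + 59, 148 = 2·59 + 30, 59 = 1·30 + 29, 30 = 1·29 + 1, 29 = 29·1 + 0.
Working back up the chain: 1 = 30 − 1·29 = 30 − (59 − 1·30) = −59 + 2·30 = −59 + 2·(148 − 2·59) = 2·148 − 5·59 = 2·148 − 5·(503 − 3·148) = −5·503 + 17·148. So 148·17 + 503·(-5) = 1.
Scaling by 626 gives the particular solution (m, n) = (10642, -3130).
Shifting by a multiple of (503, −148) keeps it a solution: m = 10642 − 21·503 = 79, n = -3130 + 21·148 = -22.
Check: 148·79 + 503·(-22) = 11692 − 11066 = 626. ✓

m = 79, n = -22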